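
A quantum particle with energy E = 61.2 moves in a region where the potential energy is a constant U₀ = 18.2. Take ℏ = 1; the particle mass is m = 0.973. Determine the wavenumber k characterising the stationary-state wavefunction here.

k = 9.15

With E > U₀ the solution is oscillatory, ψ ∝ e^{±ikx} with k = √(2m(E − U₀))/ℏ.
k = √(2 × 0.973 × 43) = 9.148.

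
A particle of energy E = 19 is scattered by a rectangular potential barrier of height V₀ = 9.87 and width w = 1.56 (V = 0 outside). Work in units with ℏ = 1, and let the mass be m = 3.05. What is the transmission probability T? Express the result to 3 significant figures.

T = 0.918

Above the barrier the interior wavenumber is k₂ = √(2m(E − V₀))/ℏ = 7.463, giving phase k₂w = 11.64.
Matching at both interfaces gives T⁻¹ = 1 + V₀² sin²(k₂w) / [4E(E − V₀)] = 1.089, hence T = 0.918.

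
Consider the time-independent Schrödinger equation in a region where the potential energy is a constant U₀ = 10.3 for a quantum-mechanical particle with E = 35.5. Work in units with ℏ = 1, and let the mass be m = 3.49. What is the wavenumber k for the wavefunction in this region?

With E > U₀ the solution is oscillatory, ψ ∝ e^{±ikx} with k = √(2m(E − U₀))/ℏ.
k = √(2 × 3.49 × 25.2) = 13.26.

k = 13.3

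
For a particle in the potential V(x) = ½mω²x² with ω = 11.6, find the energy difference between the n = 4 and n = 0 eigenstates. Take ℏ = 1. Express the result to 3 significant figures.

ΔE = 46.4

E_n = ℏω(n + ½), so ΔE = (4 − 0) ℏω = 4 × 11.6 = 46.40.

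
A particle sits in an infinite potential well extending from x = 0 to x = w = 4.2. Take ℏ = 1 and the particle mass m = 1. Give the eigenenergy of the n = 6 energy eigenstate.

E = 10.1

Requiring ψ(0) = ψ(w) = 0 quantises k = nπ/w, hence E_n = ℏ²k²/2m = n²π²ℏ²/(2mw²).
E_6 = 6² × π² / (2 × 1 × 4.2²) = 10.07.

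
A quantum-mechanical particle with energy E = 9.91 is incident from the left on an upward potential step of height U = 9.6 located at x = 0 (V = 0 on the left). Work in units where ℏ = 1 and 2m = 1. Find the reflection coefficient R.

On each side the TISE gives plane waves with k = √(2m(E − V))/ℏ: k₁ = √(2·½·9.91) = 3.148, k₂ = √(2·½·0.31) = 0.5568.
Matching ψ and ψ′ at x = 0 gives r = (k₁ − k₂)/(k₁ + k₂), so R = r² = 0.4892 and T = 1 − R = 0.5108.

R = 0.489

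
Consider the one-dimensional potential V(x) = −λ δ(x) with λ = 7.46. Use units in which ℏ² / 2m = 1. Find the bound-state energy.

For x ≠ 0 the bound state is ψ ∝ e^{−κ|x|}; integrating the TISE across the delta gives the cusp condition 2κ = 2mλ/ℏ², so κ = 3.730.
Then E = −ℏ²κ²/(2m) = −mλ²/(2ℏ²) = -13.91.

E = -13.9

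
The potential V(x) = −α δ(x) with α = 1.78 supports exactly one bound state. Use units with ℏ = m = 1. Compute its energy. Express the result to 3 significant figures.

The bound state is ψ(x) = √κ e^{−κ|x|}. The derivative jump ψ'(0⁺) − ψ'(0⁻) = −(2mα/ℏ²)ψ(0) fixes κ = mα/ℏ² = 1.780.
Then E = −ℏ²κ²/(2m) = −mα²/(2ℏ²) = -1.584.

E = -1.58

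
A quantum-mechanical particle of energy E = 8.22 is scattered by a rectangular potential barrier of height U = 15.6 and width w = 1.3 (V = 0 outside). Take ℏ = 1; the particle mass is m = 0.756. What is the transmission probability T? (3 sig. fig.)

Since E < U the interior solution is evanescent with decay constant κ = √(2m(U − E))/ℏ = 3.340.
κw = 4.343, sinh(κw) = 38.45.
Matching ψ, ψ′ at both faces gives T = [1 + U² sinh²(κw) / (4E(U − E))]⁻¹ = 1/1483 = 0.000674.

T = 0.000674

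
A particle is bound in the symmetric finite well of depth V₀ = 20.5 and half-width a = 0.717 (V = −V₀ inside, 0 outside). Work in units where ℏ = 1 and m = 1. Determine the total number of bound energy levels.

N = 3

Define the well-strength parameter z₀ = (a/ℏ)√(2mV₀) = 0.717 × √(2·1·20.5) = 4.591.
A new bound state (alternating even/odd) appears each time z₀ passes a multiple of π/2, so N = ⌊2z₀/π⌋ + 1 = ⌊2.923⌋ + 1 = 3.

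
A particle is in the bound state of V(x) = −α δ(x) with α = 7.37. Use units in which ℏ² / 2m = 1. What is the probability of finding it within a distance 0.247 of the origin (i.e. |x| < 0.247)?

P = 0.838

The normalised bound state is ψ = √κ e^{−κ|x|} with κ = mα/ℏ² = 3.685.
P(|x| < d) = ∫_{−d}^{d} κ e^{−2κ|x|} dx = 1 − e^{−2κd} = 1 − e^{−1.820} = 0.8380.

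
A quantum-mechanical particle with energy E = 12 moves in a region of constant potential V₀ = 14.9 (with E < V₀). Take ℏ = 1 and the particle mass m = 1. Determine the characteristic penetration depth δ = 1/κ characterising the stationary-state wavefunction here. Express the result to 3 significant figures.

Since E < V₀ the TISE in this region is ψ'' = κ²ψ with κ = √(2m(V₀ − E))/ℏ.
κ = √(2 × 1 × 2.9) = 2.408. The penetration depth is δ = 1/κ = 0.415.

δ = 0.415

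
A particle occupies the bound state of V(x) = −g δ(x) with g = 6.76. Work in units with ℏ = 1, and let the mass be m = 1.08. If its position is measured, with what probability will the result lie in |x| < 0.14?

The normalised bound state is ψ = √κ e^{−κ|x|} with κ = mg/ℏ² = 7.301.
P(|x| < d) = ∫_{−d}^{d} κ e^{−2κ|x|} dx = 1 − e^{−2κd} = 1 − e^{−2.044} = 0.8705.

P = 0.871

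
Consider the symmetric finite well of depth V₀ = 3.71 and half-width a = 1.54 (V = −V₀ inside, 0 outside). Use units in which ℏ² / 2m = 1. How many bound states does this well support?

N = 2

The dimensionless depth is z₀ = a√(2mV₀)/ℏ = 1.54 × √(3.710) = 2.966.
The even/odd transcendental equations gain one root per π/2 in z₀, giving N = 1 + ⌊2z₀/π⌋ = 1 + ⌊1.888⌋ = 2.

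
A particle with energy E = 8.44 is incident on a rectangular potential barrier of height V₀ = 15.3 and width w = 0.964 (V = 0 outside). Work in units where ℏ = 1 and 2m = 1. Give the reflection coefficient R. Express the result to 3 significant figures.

R = 0.975

Since E < V₀ the interior solution is evanescent with decay constant κ = √(2m(V₀ − E))/ℏ = 2.619.
κw = 2.525, sinh(κw) = 6.205.
The exact tunnelling result is T⁻¹ = 1 + V₀² sinh²(κw) / [4E(V₀ − E)] = 39.91, so T = 0.0251.
R = 1 − T = 0.975.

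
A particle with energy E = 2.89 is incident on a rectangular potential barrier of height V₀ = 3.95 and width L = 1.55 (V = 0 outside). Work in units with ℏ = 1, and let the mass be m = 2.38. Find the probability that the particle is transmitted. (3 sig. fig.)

Since E < V₀ the interior solution is evanescent with decay constant κ = √(2m(V₀ − E))/ℏ = 2.246.
κL = 3.482, sinh(κL) = 16.24.
Matching ψ, ψ′ at both faces gives T = [1 + V₀² sinh²(κL) / (4E(V₀ − E))]⁻¹ = 1/336.9 = 0.00297.

T = 0.00297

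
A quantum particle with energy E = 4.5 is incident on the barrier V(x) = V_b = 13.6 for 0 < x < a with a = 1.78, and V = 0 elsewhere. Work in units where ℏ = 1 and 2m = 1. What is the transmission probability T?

E < V_b: inside the barrier ψ ∝ e^{±κx} with κ = √(2m(V_b − E))/ℏ = 3.017.
κa = 5.370, sinh(κa) = 107.4.
The exact tunnelling result is T⁻¹ = 1 + V_b² sinh²(κa) / [4E(V_b − E)] = 13020, so T = 0.0000768.

T = 0.0000768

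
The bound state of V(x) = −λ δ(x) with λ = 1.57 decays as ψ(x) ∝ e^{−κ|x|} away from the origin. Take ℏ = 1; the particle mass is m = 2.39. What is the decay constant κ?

Integrate −(ℏ²/2m)ψ'' − λδ(x)ψ = Eψ from −ε to +ε: the ψ'' term gives ψ'(0⁺) − ψ'(0⁻) and the δ term gives −(2mλ/ℏ²)ψ(0).
With ψ ∝ e^{−κ|x|} this yields −2κ = −2mλ/ℏ², so κ = mλ/ℏ² = 3.752.

κ = 3.75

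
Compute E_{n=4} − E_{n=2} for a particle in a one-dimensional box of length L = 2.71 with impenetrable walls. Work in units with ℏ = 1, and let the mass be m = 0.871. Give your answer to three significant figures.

ΔE = 9.26

E_n = n²π²ℏ²/(2mL²), so ΔE = (4² − 2²) π²ℏ²/(2mL²).
ΔE = 12 × π² / (2 × 0.871 × 2.71²) = 9.258.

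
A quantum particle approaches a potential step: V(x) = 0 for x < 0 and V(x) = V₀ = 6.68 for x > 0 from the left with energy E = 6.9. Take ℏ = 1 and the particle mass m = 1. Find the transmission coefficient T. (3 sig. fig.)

T = 0.514

On each side the TISE gives plane waves with k = √(2m(E − V))/ℏ: k₁ = √(2·1·6.9) = 3.715, k₂ = √(2·1·0.22) = 0.6633.
Matching ψ and ψ′ at x = 0 gives r = (k₁ − k₂)/(k₁ + k₂), so R = r² = 0.4858 and T = 1 − R = 0.5142.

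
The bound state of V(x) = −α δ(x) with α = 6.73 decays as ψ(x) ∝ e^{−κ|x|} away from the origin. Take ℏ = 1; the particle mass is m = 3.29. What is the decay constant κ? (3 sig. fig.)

κ = 22.1

Integrating the TISE across x = 0 gives the cusp condition ψ'(0⁺) − ψ'(0⁻) = −(2mα/ℏ²)ψ(0).
With ψ ∝ e^{−κ|x|} this yields −2κ = −2mα/ℏ², so κ = mα/ℏ² = 22.14.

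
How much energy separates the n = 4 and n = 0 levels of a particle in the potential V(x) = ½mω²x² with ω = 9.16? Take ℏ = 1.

E_n = ℏω(n + ½), so ΔE = (4 − 0) ℏω = 4 × 9.16 = 36.64.

ΔE = 36.6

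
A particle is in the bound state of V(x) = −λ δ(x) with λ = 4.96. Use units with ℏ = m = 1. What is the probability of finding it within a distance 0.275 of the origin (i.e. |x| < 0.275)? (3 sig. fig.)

The normalised bound state is ψ = √κ e^{−κ|x|} with κ = mλ/ℏ² = 4.960.
P(|x| < d) = ∫_{−d}^{d} κ e^{−2κ|x|} dx = 1 − e^{−2κd} = 1 − e^{−2.728} = 0.9347.

P = 0.935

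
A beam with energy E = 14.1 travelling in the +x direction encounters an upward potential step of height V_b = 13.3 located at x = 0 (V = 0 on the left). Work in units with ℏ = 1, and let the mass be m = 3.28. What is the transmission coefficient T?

T = 0.621

On each side the TISE gives plane waves with k = √(2m(E − V))/ℏ: k₁ = √(2·3.28·14.1) = 9.617, k₂ = √(2·3.28·0.8) = 2.291.
Matching ψ and ψ′ at x = 0 gives r = (k₁ − k₂)/(k₁ + k₂), so R = r² = 0.3785 and T = 1 − R = 0.6215.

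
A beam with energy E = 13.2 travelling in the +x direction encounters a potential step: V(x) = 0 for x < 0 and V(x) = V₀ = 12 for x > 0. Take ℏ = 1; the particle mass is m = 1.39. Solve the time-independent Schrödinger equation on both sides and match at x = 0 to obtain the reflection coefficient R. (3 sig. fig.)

On each side the TISE gives plane waves with k = √(2m(E − V))/ℏ: k₁ = √(2·1.39·13.2) = 6.058, k₂ = √(2·1.39·1.2) = 1.826.
Matching ψ and ψ′ at x = 0 gives r = (k₁ − k₂)/(k₁ + k₂), so R = r² = 0.2880 and T = 1 − R = 0.7120.

R = 0.288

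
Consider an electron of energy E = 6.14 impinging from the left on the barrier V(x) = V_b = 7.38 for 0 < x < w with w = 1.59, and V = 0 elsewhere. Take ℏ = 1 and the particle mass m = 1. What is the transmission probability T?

Since E < V_b the interior solution is evanescent with decay constant κ = √(2m(V_b − E))/ℏ = 1.575.
κw = 2.504, sinh(κw) = 6.074.
Matching ψ, ψ′ at both faces gives T = [1 + V_b² sinh²(κw) / (4E(V_b − E))]⁻¹ = 1/66.99 = 0.0149.

T = 0.0149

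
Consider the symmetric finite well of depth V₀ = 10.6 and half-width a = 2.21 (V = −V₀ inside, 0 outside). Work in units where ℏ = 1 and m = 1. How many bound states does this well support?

N = 7

Define the well-strength parameter z₀ = (a/ℏ)√(2mV₀) = 2.21 × √(2·1·10.6) = 10.18.
A new bound state (alternating even/odd) appears each time z₀ passes a multiple of π/2, so N = ⌊2z₀/π⌋ + 1 = ⌊6.478⌋ + 1 = 7.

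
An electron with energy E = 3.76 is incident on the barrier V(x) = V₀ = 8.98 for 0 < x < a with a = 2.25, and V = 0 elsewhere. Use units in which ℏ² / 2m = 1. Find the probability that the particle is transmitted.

Since E < V₀ the interior solution is evanescent with decay constant κ = √(2m(V₀ − E))/ℏ = 2.285.
κa = 5.141, sinh(κa) = 85.41.
Matching ψ, ψ′ at both faces gives T = [1 + V₀² sinh²(κa) / (4E(V₀ − E))]⁻¹ = 1/7494 = 0.000133.

T = 0.000133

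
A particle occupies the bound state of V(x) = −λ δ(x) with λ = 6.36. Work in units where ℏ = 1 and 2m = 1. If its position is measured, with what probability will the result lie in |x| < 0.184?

The normalised bound state is ψ = √κ e^{−κ|x|} with κ = mλ/ℏ² = 3.180.
P(|x| < d) = ∫_{−d}^{d} κ e^{−2κ|x|} dx = 1 − e^{−2κd} = 1 − e^{−1.170} = 0.6897.

P = 0.690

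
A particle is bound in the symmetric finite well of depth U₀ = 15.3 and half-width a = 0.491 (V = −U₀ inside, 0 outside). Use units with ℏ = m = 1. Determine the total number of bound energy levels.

N = 2

The dimensionless depth is z₀ = a√(2mU₀)/ℏ = 0.491 × √(30.60) = 2.716.
The even/odd transcendental equations gain one root per π/2 in z₀, giving N = 1 + ⌊2z₀/π⌋ = 1 + ⌊1.729⌋ = 2.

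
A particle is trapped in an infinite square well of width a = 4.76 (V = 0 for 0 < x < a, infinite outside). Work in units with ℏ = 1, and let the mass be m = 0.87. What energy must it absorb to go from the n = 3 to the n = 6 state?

ΔE = 6.76

E_n = n²π²ℏ²/(2ma²), so ΔE = (6² − 3²) π²ℏ²/(2ma²).
ΔE = 27 × π² / (2 × 0.87 × 4.76²) = 6.759.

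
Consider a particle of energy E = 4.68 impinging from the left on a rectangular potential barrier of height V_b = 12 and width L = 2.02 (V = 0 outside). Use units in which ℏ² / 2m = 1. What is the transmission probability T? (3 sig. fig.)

T = 0.0000682

E < V_b: inside the barrier ψ ∝ e^{±κx} with κ = √(2m(V_b − E))/ℏ = 2.706.
κL = 5.465, sinh(κL) = 118.2.
Matching ψ, ψ′ at both faces gives T = [1 + V_b² sinh²(κL) / (4E(V_b − E))]⁻¹ = 1/14670 = 0.0000682.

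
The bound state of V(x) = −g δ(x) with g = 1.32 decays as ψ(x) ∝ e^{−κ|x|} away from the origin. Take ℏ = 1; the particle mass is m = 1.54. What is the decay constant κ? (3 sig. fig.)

κ = 2.03

Integrating the TISE across x = 0 gives the cusp condition ψ'(0⁺) − ψ'(0⁻) = −(2mg/ℏ²)ψ(0).
With ψ ∝ e^{−κ|x|} this yields −2κ = −2mg/ℏ², so κ = mg/ℏ² = 2.033.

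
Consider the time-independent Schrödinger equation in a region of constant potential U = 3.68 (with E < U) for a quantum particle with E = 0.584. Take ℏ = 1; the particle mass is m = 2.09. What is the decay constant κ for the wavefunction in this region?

Since E < U the TISE in this region is ψ'' = κ²ψ with κ = √(2m(U − E))/ℏ.
κ = √(2 × 2.09 × 3.096) = 3.597.

κ = 3.60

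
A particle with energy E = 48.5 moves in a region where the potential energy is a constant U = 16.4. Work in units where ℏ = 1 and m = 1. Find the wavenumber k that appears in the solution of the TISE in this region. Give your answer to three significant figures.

With E > U the solution is oscillatory, ψ ∝ e^{±ikx} with k = √(2m(E − U))/ℏ.
k = √(2 × 1 × 32.1) = 8.012.

k = 8.01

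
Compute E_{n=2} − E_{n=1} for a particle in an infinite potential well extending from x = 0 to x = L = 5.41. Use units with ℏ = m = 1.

E_n = n²π²ℏ²/(2mL²), so ΔE = (2² − 1²) π²ℏ²/(2mL²).
ΔE = 3 × π² / (2 × 1 × 5.41²) = 0.5058.

ΔE = 0.506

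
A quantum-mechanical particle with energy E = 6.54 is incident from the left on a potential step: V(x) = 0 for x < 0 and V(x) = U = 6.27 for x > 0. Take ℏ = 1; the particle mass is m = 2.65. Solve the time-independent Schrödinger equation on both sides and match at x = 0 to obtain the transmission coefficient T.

T = 0.561

On each side the TISE gives plane waves with k = √(2m(E − V))/ℏ: k₁ = √(2·2.65·6.54) = 5.887, k₂ = √(2·2.65·0.27) = 1.196.
Continuity of ψ and ψ′ at the step yields the reflection amplitude r = (k₁ − k₂)/(k₁ + k₂) = 0.6623; thus R = |r|² = 0.4386, T = 0.5614.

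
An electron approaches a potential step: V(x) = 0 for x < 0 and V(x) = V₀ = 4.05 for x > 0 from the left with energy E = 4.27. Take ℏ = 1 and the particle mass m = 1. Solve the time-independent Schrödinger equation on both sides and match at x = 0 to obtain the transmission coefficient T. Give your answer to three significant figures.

The wavenumbers are k₁ = √(2mE)/ℏ = 2.922 on the left and k₂ = √(2m(E − V₀))/ℏ = 0.6633 on the right.
Continuity of ψ and ψ′ at the step yields the reflection amplitude r = (k₁ − k₂)/(k₁ + k₂) = 0.6300; thus R = |r|² = 0.3969, T = 0.6031.

T = 0.603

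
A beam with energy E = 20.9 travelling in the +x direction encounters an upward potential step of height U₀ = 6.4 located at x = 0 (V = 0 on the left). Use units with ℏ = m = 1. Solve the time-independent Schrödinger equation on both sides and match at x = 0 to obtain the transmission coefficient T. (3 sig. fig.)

On each side the TISE gives plane waves with k = √(2m(E − V))/ℏ: k₁ = √(2·1·20.9) = 6.465, k₂ = √(2·1·14.5) = 5.385.
Matching ψ and ψ′ at x = 0 gives r = (k₁ − k₂)/(k₁ + k₂), so R = r² = 0.008308 and T = 1 − R = 0.9917.

T = 0.992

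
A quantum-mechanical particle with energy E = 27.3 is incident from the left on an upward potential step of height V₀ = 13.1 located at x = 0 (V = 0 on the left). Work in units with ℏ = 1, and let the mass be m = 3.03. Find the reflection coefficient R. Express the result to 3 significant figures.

R = 0.0262

On each side the TISE gives plane waves with k = √(2m(E − V))/ℏ: k₁ = √(2·3.03·27.3) = 12.86, k₂ = √(2·3.03·14.2) = 9.276.
Matching ψ and ψ′ at x = 0 gives r = (k₁ − k₂)/(k₁ + k₂), so R = r² = 0.02623 and T = 1 − R = 0.9738.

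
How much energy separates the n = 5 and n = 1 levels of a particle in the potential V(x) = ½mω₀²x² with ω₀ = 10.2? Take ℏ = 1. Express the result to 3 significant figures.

ΔE = 40.8

E_n = ℏω₀(n + ½), so ΔE = (5 − 1) ℏω₀ = 4 × 10.2 = 40.80.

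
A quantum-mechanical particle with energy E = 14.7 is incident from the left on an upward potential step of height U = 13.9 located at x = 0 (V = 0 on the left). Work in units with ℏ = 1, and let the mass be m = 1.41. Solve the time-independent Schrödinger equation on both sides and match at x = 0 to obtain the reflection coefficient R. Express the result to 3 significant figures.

On each side the TISE gives plane waves with k = √(2m(E − V))/ℏ: k₁ = √(2·1.41·14.7) = 6.438, k₂ = √(2·1.41·0.8) = 1.502.
Matching ψ and ψ′ at x = 0 gives r = (k₁ − k₂)/(k₁ + k₂), so R = r² = 0.3865 and T = 1 − R = 0.6135.

R = 0.386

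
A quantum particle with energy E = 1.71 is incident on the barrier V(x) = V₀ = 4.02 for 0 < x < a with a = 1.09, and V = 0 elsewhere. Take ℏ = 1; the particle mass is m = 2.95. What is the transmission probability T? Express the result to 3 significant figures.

T = 0.00125

Since E < V₀ the interior solution is evanescent with decay constant κ = √(2m(V₀ − E))/ℏ = 3.692.
κa = 4.024, sinh(κa) = 27.95.
The exact tunnelling result is T⁻¹ = 1 + V₀² sinh²(κa) / [4E(V₀ − E)] = 800.2, so T = 0.00125.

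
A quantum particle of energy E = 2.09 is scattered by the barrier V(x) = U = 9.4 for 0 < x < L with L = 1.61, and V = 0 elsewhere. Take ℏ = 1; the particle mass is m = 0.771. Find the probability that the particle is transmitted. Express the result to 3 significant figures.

E < U: inside the barrier ψ ∝ e^{±κx} with κ = √(2m(U − E))/ℏ = 3.357.
κL = 5.405, sinh(κL) = 111.3.
The exact tunnelling result is T⁻¹ = 1 + U² sinh²(κL) / [4E(U − E)] = 17910, so T = 0.0000558.

T = 0.0000558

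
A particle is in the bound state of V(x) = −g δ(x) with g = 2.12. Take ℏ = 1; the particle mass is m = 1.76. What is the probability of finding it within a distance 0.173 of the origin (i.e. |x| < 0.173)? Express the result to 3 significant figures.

P = 0.725

The normalised bound state is ψ = √κ e^{−κ|x|} with κ = mg/ℏ² = 3.731.
P(|x| < d) = ∫_{−d}^{d} κ e^{−2κ|x|} dx = 1 − e^{−2κd} = 1 − e^{−1.291} = 0.7250.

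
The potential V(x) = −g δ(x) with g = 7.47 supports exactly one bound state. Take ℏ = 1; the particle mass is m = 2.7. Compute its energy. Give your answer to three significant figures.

For x ≠ 0 the bound state is ψ ∝ e^{−κ|x|}; integrating the TISE across the delta gives the cusp condition 2κ = 2mg/ℏ², so κ = 20.17.
Then E = −ℏ²κ²/(2m) = −mg²/(2ℏ²) = -75.33.

E = -75.3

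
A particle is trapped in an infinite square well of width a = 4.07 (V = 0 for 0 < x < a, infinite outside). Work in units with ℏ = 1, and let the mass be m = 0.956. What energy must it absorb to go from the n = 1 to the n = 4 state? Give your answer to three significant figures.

ΔE = 4.67

E_n = n²π²ℏ²/(2ma²), so ΔE = (4² − 1²) π²ℏ²/(2ma²).
ΔE = 15 × π² / (2 × 0.956 × 4.07²) = 4.674.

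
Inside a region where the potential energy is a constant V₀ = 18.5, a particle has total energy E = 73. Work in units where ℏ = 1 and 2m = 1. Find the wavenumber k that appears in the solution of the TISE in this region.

k = 7.38

With E > V₀ the solution is oscillatory, ψ ∝ e^{±ikx} with k = √(2m(E − V₀))/ℏ.
k = √(2 × 0.5 × 54.5) = 7.382.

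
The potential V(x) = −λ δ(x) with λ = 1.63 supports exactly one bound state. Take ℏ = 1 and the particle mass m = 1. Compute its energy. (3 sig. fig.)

E = -1.33

The bound state is ψ(x) = √κ e^{−κ|x|}. The derivative jump ψ'(0⁺) − ψ'(0⁻) = −(2mλ/ℏ²)ψ(0) fixes κ = mλ/ℏ² = 1.630.
Then E = −ℏ²κ²/(2m) = −mλ²/(2ℏ²) = -1.328.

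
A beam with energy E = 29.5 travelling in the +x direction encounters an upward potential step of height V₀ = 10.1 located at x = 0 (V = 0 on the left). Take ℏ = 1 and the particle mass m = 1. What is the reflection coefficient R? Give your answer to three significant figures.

R = 0.0109

On each side the TISE gives plane waves with k = √(2m(E − V))/ℏ: k₁ = √(2·1·29.5) = 7.681, k₂ = √(2·1·19.4) = 6.229.
Matching ψ and ψ′ at x = 0 gives r = (k₁ − k₂)/(k₁ + k₂), so R = r² = 0.01090 and T = 1 − R = 0.9891.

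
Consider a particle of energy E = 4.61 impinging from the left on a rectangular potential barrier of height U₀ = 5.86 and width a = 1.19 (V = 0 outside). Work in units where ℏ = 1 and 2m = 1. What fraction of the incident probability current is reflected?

R = 0.822

E < U₀: inside the barrier ψ ∝ e^{±κx} with κ = √(2m(U₀ − E))/ℏ = 1.118.
κa = 1.330, sinh(κa) = 1.759.
The exact tunnelling result is T⁻¹ = 1 + U₀² sinh²(κa) / [4E(U₀ − E)] = 5.611, so T = 0.178.
R = 1 − T = 0.822.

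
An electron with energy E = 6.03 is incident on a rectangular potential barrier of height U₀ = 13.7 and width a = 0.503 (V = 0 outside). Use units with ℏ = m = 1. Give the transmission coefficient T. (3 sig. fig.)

Since E < U₀ the interior solution is evanescent with decay constant κ = √(2m(U₀ − E))/ℏ = 3.917.
κa = 1.970, sinh(κa) = 3.516.
Matching ψ, ψ′ at both faces gives T = [1 + U₀² sinh²(κa) / (4E(U₀ − E))]⁻¹ = 1/13.54 = 0.0739.

T = 0.0739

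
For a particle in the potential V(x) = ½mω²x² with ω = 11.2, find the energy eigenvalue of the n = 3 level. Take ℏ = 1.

E = 39.2

The oscillator eigenvalues are E_n = ℏω(n + ½), so E_3 = 11.2 × 3.5 = 39.20.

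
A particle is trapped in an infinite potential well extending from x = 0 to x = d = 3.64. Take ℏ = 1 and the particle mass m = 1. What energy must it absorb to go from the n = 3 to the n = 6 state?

ΔE = 10.1

E_n = n²π²ℏ²/(2md²), so ΔE = (6² − 3²) π²ℏ²/(2md²).
ΔE = 27 × π² / (2 × 1 × 3.64²) = 10.06.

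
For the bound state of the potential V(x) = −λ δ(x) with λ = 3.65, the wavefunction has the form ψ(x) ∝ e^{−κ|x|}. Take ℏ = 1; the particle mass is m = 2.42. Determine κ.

κ = 8.83

Integrating the TISE across x = 0 gives the cusp condition ψ'(0⁺) − ψ'(0⁻) = −(2mλ/ℏ²)ψ(0).
With ψ ∝ e^{−κ|x|} this yields −2κ = −2mλ/ℏ², so κ = mλ/ℏ² = 8.833.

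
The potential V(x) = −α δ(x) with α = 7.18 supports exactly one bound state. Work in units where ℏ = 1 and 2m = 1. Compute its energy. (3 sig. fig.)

The bound state is ψ(x) = √κ e^{−κ|x|}. The derivative jump ψ'(0⁺) − ψ'(0⁻) = −(2mα/ℏ²)ψ(0) fixes κ = mα/ℏ² = 3.590.
Then E = −ℏ²κ²/(2m) = −mα²/(2ℏ²) = -12.89.

E = -12.9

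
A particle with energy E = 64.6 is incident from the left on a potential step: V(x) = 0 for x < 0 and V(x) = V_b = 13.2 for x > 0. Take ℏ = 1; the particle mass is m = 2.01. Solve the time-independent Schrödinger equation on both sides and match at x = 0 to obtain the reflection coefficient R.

R = 0.00326

The wavenumbers are k₁ = √(2mE)/ℏ = 16.11 on the left and k₂ = √(2m(E − V_b))/ℏ = 14.37 on the right.
Continuity of ψ and ψ′ at the step yields the reflection amplitude r = (k₁ − k₂)/(k₁ + k₂) = 0.05708; thus R = |r|² = 0.003258, T = 0.9967.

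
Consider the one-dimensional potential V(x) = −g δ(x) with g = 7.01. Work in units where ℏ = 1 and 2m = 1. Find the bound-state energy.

E = -12.3

The bound state is ψ(x) = √κ e^{−κ|x|}. The derivative jump ψ'(0⁺) − ψ'(0⁻) = −(2mg/ℏ²)ψ(0) fixes κ = mg/ℏ² = 3.505.
Then E = −ℏ²κ²/(2m) = −mg²/(2ℏ²) = -12.29.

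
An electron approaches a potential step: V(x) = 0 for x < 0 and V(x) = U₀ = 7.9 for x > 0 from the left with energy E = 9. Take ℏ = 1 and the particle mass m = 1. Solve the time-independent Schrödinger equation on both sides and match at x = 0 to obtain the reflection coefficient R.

R = 0.232

On each side the TISE gives plane waves with k = √(2m(E − V))/ℏ: k₁ = √(2·1·9) = 4.243, k₂ = √(2·1·1.1) = 1.483.
Matching ψ and ψ′ at x = 0 gives r = (k₁ − k₂)/(k₁ + k₂), so R = r² = 0.2322 and T = 1 − R = 0.7678.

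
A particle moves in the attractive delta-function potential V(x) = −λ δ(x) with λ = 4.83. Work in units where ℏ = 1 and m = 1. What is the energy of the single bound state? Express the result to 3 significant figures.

E = -11.7

The bound state is ψ(x) = √κ e^{−κ|x|}. The derivative jump ψ'(0⁺) − ψ'(0⁻) = −(2mλ/ℏ²)ψ(0) fixes κ = mλ/ℏ² = 4.830.
Then E = −ℏ²κ²/(2m) = −mλ²/(2ℏ²) = -11.66.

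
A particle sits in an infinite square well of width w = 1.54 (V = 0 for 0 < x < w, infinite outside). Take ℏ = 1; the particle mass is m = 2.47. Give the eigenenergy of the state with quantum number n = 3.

E = 7.58

The infinite-well eigenfunctions ψ_n = √(2/w) sin(nπx/w) vanish at both walls, giving E_n = n²π²ℏ²/(2mw²).
E_3 = 3² × π² / (2 × 2.47 × 1.54²) = 7.582.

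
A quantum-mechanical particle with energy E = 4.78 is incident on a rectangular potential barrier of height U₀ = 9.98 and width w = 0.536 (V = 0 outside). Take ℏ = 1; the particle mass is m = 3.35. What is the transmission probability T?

Since E < U₀ the interior solution is evanescent with decay constant κ = √(2m(U₀ − E))/ℏ = 5.903.
κw = 3.164, sinh(κw) = 11.81.
The exact tunnelling result is T⁻¹ = 1 + U₀² sinh²(κw) / [4E(U₀ − E)] = 140.7, so T = 0.00711.

T = 0.00711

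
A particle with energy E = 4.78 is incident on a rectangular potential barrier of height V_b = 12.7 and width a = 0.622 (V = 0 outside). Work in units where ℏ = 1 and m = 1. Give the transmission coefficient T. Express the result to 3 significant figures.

Since E < V_b the interior solution is evanescent with decay constant κ = √(2m(V_b − E))/ℏ = 3.980.
κa = 2.476, sinh(κa) = 5.902.
The exact tunnelling result is T⁻¹ = 1 + V_b² sinh²(κa) / [4E(V_b − E)] = 38.10, so T = 0.0262.

T = 0.0262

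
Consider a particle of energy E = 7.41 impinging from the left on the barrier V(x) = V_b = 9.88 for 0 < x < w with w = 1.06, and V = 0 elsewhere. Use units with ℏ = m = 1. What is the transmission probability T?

T = 0.0267

Since E < V_b the interior solution is evanescent with decay constant κ = √(2m(V_b − E))/ℏ = 2.223.
κw = 2.356, sinh(κw) = 5.227.
Matching ψ, ψ′ at both faces gives T = [1 + V_b² sinh²(κw) / (4E(V_b − E))]⁻¹ = 1/37.43 = 0.0267.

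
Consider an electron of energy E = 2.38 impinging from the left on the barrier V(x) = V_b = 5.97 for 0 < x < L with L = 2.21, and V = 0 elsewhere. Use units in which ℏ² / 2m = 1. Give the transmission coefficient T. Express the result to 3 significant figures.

T = 0.000884

Since E < V_b the interior solution is evanescent with decay constant κ = √(2m(V_b − E))/ℏ = 1.895.
κL = 4.187, sinh(κL) = 32.92.
Matching ψ, ψ′ at both faces gives T = [1 + V_b² sinh²(κL) / (4E(V_b − E))]⁻¹ = 1/1131 = 0.000884.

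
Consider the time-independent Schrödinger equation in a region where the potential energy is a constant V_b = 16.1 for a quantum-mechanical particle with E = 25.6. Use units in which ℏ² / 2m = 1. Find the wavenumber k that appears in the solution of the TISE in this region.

With E > V_b the solution is oscillatory, ψ ∝ e^{±ikx} with k = √(2m(E − V_b))/ℏ.
k = √(2 × 0.5 × 9.5) = 3.082.

k = 3.08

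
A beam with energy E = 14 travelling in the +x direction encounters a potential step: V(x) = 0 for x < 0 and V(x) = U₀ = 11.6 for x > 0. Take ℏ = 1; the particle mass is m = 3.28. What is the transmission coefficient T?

The wavenumbers are k₁ = √(2mE)/ℏ = 9.583 on the left and k₂ = √(2m(E − U₀))/ℏ = 3.968 on the right.
Matching ψ and ψ′ at x = 0 gives r = (k₁ − k₂)/(k₁ + k₂), so R = r² = 0.1717 and T = 1 − R = 0.8283.

T = 0.828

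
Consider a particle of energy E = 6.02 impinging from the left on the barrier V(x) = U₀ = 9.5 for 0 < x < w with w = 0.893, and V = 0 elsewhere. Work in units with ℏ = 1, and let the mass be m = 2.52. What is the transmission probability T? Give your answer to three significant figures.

T = 0.00209

Since E < U₀ the interior solution is evanescent with decay constant κ = √(2m(U₀ − E))/ℏ = 4.188.
κw = 3.740, sinh(κw) = 21.03.
The exact tunnelling result is T⁻¹ = 1 + U₀² sinh²(κw) / [4E(U₀ − E)] = 477.5, so T = 0.00209.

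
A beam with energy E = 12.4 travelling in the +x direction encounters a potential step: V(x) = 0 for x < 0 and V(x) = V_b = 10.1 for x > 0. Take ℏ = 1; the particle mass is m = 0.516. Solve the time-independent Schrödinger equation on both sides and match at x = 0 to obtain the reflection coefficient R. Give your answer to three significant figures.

R = 0.158

On each side the TISE gives plane waves with k = √(2m(E − V))/ℏ: k₁ = √(2·0.516·12.4) = 3.577, k₂ = √(2·0.516·2.3) = 1.541.
Continuity of ψ and ψ′ at the step yields the reflection amplitude r = (k₁ − k₂)/(k₁ + k₂) = 0.3979; thus R = |r|² = 0.1584, T = 0.8416.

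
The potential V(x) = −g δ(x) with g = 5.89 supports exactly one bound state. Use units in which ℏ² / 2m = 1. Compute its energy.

E = -8.67

For x ≠ 0 the bound state is ψ ∝ e^{−κ|x|}; integrating the TISE across the delta gives the cusp condition 2κ = 2mg/ℏ², so κ = 2.945.
Then E = −ℏ²κ²/(2m) = −mg²/(2ℏ²) = -8.673.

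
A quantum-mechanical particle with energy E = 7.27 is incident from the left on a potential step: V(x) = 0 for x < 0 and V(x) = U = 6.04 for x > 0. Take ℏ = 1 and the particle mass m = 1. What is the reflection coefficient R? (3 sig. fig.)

R = 0.174

The wavenumbers are k₁ = √(2mE)/ℏ = 3.813 on the left and k₂ = √(2m(E − U))/ℏ = 1.568 on the right.
Matching ψ and ψ′ at x = 0 gives r = (k₁ − k₂)/(k₁ + k₂), so R = r² = 0.1740 and T = 1 − R = 0.8260.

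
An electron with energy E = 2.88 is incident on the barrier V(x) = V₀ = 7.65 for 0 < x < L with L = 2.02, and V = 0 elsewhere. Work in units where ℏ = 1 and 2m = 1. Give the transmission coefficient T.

T = 0.000553

E < V₀: inside the barrier ψ ∝ e^{±κx} with κ = √(2m(V₀ − E))/ℏ = 2.184.
κL = 4.412, sinh(κL) = 41.20.
Matching ψ, ψ′ at both faces gives T = [1 + V₀² sinh²(κL) / (4E(V₀ − E))]⁻¹ = 1/1809 = 0.000553.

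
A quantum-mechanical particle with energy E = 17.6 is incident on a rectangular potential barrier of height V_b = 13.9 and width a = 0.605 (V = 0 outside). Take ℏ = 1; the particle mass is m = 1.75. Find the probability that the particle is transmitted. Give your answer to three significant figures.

Above the barrier the interior wavenumber is k₂ = √(2m(E − V_b))/ℏ = 3.599, giving phase k₂a = 2.177.
T = [1 + V_b² sin²(k₂a) / (4E(E − V_b))]⁻¹ = 1/1.501 = 0.666.

T = 0.666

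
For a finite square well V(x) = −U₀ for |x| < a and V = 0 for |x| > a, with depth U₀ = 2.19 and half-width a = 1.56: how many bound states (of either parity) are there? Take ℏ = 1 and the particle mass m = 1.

The dimensionless depth is z₀ = a√(2mU₀)/ℏ = 1.56 × √(4.380) = 3.265.
A new bound state (alternating even/odd) appears each time z₀ passes a multiple of π/2, so N = ⌊2z₀/π⌋ + 1 = ⌊2.078⌋ + 1 = 3.

N = 3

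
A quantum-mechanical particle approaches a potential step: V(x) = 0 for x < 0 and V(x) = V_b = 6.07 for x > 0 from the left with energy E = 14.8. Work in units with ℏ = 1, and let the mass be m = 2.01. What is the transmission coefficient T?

T = 0.983

The wavenumbers are k₁ = √(2mE)/ℏ = 7.713 on the left and k₂ = √(2m(E − V_b))/ℏ = 5.924 on the right.
Matching ψ and ψ′ at x = 0 gives r = (k₁ − k₂)/(k₁ + k₂), so R = r² = 0.01721 and T = 1 − R = 0.9828.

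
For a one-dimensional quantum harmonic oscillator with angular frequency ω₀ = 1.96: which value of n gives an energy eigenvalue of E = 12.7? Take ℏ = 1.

Invert E_n = (n + ½)ℏω₀: n = E/ℏω₀ − ½ = 5.980, so n = 6.

n = 6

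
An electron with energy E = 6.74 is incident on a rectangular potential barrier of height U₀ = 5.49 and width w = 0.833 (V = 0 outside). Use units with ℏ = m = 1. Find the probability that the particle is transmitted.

T = 0.544

Above the barrier the interior wavenumber is k₂ = √(2m(E − U₀))/ℏ = 1.581, giving phase k₂w = 1.317.
Matching at both interfaces gives T⁻¹ = 1 + U₀² sin²(k₂w) / [4E(E − U₀)] = 1.838, hence T = 0.544.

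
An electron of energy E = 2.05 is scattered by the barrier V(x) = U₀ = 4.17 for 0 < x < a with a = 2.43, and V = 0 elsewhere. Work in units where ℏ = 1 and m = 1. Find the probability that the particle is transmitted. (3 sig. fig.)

T = 0.000180

E < U₀: inside the barrier ψ ∝ e^{±κx} with κ = √(2m(U₀ − E))/ℏ = 2.059.
κa = 5.004, sinh(κa) = 74.48.
The exact tunnelling result is T⁻¹ = 1 + U₀² sinh²(κa) / [4E(U₀ − E)] = 5549, so T = 0.000180.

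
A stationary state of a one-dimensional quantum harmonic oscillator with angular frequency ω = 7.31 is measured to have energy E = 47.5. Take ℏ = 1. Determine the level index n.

Invert E_n = (n + ½)ℏω: n = E/ℏω − ½ = 5.998, so n = 6.

n = 6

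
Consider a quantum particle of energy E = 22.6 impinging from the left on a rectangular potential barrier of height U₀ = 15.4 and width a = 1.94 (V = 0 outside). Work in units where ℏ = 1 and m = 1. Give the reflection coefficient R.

R = 0.221

Above the barrier the interior wavenumber is k₂ = √(2m(E − U₀))/ℏ = 3.795, giving phase k₂a = 7.362.
Matching at both interfaces gives T⁻¹ = 1 + U₀² sin²(k₂a) / [4E(E − U₀)] = 1.283, hence T = 0.779.
R = 1 − T = 0.221.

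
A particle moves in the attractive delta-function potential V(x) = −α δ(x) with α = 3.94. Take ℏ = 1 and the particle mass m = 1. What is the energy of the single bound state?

E = -7.76

For x ≠ 0 the bound state is ψ ∝ e^{−κ|x|}; integrating the TISE across the delta gives the cusp condition 2κ = 2mα/ℏ², so κ = 3.940.
Then E = −ℏ²κ²/(2m) = −mα²/(2ℏ²) = -7.762.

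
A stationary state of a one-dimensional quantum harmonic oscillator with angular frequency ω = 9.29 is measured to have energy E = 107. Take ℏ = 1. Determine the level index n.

n = 11

Invert E_n = (n + ½)ℏω: n = E/ℏω − ½ = 11.018, so n = 11.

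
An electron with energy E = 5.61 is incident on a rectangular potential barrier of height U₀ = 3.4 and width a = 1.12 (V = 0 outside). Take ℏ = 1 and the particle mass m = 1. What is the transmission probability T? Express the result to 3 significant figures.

T = 0.895

E > U₀: inside the barrier k₂ = √(2m(E − U₀))/ℏ = 2.102, k₂a = 2.355.
Matching at both interfaces gives T⁻¹ = 1 + U₀² sin²(k₂a) / [4E(E − U₀)] = 1.117, hence T = 0.895.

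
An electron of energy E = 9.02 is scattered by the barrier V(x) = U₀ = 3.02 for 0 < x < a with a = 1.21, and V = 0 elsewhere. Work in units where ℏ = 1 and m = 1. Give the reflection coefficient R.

Above the barrier the interior wavenumber is k₂ = √(2m(E − U₀))/ℏ = 3.464, giving phase k₂a = 4.192.
T = [1 + U₀² sin²(k₂a) / (4E(E − U₀))]⁻¹ = 1/1.032 = 0.969.
R = 1 − T = 0.0307.

R = 0.0307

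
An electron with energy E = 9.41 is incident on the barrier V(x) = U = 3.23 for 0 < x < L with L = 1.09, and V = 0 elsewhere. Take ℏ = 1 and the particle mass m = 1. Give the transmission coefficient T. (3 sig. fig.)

T = 0.982

E > U: inside the barrier k₂ = √(2m(E − U))/ℏ = 3.516, k₂L = 3.832.
Matching at both interfaces gives T⁻¹ = 1 + U² sin²(k₂L) / [4E(E − U)] = 1.018, hence T = 0.982.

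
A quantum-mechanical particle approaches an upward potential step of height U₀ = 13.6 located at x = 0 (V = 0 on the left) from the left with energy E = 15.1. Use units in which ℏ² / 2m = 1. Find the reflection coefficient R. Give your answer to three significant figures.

R = 0.271

The wavenumbers are k₁ = √(2mE)/ℏ = 3.886 on the left and k₂ = √(2m(E − U₀))/ℏ = 1.225 on the right.
Continuity of ψ and ψ′ at the step yields the reflection amplitude r = (k₁ − k₂)/(k₁ + k₂) = 0.5207; thus R = |r|² = 0.2711, T = 0.7289.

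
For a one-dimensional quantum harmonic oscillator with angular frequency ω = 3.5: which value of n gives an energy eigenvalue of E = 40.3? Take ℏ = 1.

Invert E_n = (n + ½)ℏω: n = E/ℏω − ½ = 11.014, so n = 11.

n = 11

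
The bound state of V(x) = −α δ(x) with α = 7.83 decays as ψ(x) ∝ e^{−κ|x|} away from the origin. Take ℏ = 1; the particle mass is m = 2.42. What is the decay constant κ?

κ = 18.9

Integrate −(ℏ²/2m)ψ'' − αδ(x)ψ = Eψ from −ε to +ε: the ψ'' term gives ψ'(0⁺) − ψ'(0⁻) and the δ term gives −(2mα/ℏ²)ψ(0).
With ψ ∝ e^{−κ|x|} this yields −2κ = −2mα/ℏ², so κ = mα/ℏ² = 18.95.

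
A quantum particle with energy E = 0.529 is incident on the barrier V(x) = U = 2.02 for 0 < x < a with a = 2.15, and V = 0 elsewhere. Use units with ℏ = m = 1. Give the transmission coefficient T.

T = 0.00184

E < U: inside the barrier ψ ∝ e^{±κx} with κ = √(2m(U − E))/ℏ = 1.727.
κa = 3.713, sinh(κa) = 20.47.
Matching ψ, ψ′ at both faces gives T = [1 + U² sinh²(κa) / (4E(U − E))]⁻¹ = 1/543.0 = 0.00184.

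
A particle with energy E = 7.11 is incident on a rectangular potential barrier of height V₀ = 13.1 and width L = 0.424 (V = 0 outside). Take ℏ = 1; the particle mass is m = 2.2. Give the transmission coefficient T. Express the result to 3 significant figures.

T = 0.0498

E < V₀: inside the barrier ψ ∝ e^{±κx} with κ = √(2m(V₀ − E))/ℏ = 5.134.
κL = 2.177, sinh(κL) = 4.352.
Matching ψ, ψ′ at both faces gives T = [1 + V₀² sinh²(κL) / (4E(V₀ − E))]⁻¹ = 1/20.08 = 0.0498.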